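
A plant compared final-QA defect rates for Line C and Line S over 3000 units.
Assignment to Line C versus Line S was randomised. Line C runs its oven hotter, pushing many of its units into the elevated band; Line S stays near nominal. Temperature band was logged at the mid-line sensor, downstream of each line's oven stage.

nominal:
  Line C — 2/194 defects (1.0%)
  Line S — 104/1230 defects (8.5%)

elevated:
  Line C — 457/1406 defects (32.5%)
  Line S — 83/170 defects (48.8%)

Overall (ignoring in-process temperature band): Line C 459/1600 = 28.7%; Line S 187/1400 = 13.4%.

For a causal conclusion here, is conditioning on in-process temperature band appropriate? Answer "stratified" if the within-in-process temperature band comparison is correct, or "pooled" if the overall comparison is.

pooled

Stratifying would compare lines among units the lines themselves sorted into in-process temperature band groups — a form of selection on an intermediate. The unconditioned pooled rates give the total causal effect.
Pooled: Line C 28.7% vs Line S 13.4%; Line S is lower overall.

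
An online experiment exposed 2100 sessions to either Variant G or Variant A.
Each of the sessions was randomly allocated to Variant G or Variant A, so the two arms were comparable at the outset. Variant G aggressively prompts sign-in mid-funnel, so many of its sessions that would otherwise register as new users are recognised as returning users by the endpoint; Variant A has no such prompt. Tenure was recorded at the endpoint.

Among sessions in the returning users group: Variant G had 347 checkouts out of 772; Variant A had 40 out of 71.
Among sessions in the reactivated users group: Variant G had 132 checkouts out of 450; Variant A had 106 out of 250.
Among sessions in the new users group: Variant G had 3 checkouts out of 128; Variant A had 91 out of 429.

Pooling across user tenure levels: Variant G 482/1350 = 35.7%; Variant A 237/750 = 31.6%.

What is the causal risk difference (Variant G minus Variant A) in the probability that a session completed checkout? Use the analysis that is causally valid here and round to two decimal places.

User tenure is recorded after the variant and is itself shifted by it — it sits on the causal path from variant to outcome. Conditioning on a mediator would strip out part of the effect we want; the pooled comparison gives the total causal effect.
The causal difference is the pooled difference: 0.357 − 0.316 = +0.041.

+0.04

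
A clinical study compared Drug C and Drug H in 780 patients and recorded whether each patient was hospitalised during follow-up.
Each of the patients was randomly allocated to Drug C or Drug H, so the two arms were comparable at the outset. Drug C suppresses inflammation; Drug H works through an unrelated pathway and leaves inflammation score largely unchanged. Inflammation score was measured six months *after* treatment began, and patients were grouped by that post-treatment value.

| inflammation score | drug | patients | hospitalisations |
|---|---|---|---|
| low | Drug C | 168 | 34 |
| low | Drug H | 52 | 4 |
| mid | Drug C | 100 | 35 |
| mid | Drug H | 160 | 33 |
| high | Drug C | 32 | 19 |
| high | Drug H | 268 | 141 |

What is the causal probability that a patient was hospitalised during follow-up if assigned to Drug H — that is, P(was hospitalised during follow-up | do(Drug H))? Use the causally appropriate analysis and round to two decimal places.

Inflammation score lies on the pathway drug → inflammation score → outcome, so adjusting for it blocks the indirect effect. For the total causal effect of drug, use the unadjusted pooled rates.
So P(outcome | do(Drug H)) is just the pooled rate for Drug H: 178/480 = 0.371.

0.37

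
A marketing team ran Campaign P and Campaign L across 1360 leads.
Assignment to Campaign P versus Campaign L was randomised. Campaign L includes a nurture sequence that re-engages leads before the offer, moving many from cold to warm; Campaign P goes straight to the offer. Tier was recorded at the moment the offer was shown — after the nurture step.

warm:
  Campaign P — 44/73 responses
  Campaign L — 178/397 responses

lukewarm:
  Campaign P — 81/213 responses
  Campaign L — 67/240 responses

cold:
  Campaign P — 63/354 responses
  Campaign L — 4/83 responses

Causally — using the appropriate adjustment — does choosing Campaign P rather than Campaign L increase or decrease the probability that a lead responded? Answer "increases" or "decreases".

The engagement tier-specific comparison favours Campaign P throughout, but the pooled figures favour Campaign L. The question is whether to condition on engagement tier.
Stratifying would compare campaigns among leads the campaigns themselves sorted into engagement tier groups — a form of selection on an intermediate. The unconditioned pooled rates give the total causal effect.
Pooled: Campaign P 29.4% vs Campaign L 34.6%; Campaign L is higher overall.

decreases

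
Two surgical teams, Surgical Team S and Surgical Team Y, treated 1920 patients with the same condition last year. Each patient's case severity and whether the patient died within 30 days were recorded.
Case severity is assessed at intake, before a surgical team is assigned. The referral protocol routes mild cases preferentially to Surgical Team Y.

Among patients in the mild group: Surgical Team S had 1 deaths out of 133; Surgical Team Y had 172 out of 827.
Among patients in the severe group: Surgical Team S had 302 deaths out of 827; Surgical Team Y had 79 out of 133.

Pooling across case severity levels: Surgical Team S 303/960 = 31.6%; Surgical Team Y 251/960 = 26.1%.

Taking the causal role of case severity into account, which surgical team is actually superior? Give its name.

Since case severity is a pre-existing factor (not a product of the surgical team) and it affects the outcome on its own, it is a confounder. The stratified rates, not the pooled rate, identify the causal effect.
Within each level — mild: 0.8% vs 20.8%; severe: 36.5% vs 59.4% — Surgical Team S is lower every time.

Surgical Team S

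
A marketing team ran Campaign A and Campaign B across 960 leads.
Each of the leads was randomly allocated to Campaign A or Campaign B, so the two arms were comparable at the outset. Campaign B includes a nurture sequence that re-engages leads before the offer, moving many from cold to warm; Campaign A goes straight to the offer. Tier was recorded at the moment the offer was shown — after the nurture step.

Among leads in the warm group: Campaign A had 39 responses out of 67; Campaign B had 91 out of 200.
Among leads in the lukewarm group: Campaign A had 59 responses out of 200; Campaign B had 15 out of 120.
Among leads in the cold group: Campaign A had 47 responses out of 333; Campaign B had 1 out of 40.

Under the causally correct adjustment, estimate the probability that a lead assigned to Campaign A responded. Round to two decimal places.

0.24

The engagement tier-specific comparison favours Campaign A throughout, but the pooled figures favour Campaign B. The question is whether to condition on engagement tier.
Engagement tier is recorded after the campaign and is itself shifted by it — it sits on the causal path from campaign to outcome. Conditioning on a mediator would strip out part of the effect we want; the pooled comparison gives the total causal effect.
So P(outcome | do(Campaign A)) is just the pooled rate for Campaign A: 145/600 = 0.242.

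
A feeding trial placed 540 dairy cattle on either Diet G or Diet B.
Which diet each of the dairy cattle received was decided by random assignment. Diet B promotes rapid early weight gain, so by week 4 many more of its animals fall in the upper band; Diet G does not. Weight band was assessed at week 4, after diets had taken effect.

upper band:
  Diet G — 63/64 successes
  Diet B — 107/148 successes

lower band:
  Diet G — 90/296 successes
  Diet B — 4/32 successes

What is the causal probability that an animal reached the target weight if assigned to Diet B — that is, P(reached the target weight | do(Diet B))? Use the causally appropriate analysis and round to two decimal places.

Diet G is higher inside every week-4 weight band stratum but Diet B is higher in aggregate. Whether to stratify depends on how week-4 weight band relates to the diet.
Week-4 weight band is recorded after the diet and is itself shifted by it — it sits on the causal path from diet to outcome. Conditioning on a mediator would strip out part of the effect we want; the pooled comparison gives the total causal effect.
So P(outcome | do(Diet B)) is just the pooled rate for Diet B: 111/180 = 0.617.

0.62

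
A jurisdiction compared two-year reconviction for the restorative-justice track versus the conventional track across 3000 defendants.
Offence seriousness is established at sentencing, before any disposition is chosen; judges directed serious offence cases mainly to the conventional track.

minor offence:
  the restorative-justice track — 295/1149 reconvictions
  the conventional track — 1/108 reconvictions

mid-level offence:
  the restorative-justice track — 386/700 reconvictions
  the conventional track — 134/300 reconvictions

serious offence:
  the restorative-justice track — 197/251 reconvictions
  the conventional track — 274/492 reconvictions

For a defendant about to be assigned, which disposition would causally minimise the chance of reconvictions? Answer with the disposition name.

Here offence seriousness is a common cause — it drives both which disposition a case falls under and the outcome. The crude comparison mixes populations; the stratum-specific rates are the causally relevant ones.
Within each level — minor offence: 25.7% vs 0.9%; mid-level offence: 55.1% vs 44.7%; serious offence: 78.5% vs 55.7% — the conventional track is lower every time.

the conventional track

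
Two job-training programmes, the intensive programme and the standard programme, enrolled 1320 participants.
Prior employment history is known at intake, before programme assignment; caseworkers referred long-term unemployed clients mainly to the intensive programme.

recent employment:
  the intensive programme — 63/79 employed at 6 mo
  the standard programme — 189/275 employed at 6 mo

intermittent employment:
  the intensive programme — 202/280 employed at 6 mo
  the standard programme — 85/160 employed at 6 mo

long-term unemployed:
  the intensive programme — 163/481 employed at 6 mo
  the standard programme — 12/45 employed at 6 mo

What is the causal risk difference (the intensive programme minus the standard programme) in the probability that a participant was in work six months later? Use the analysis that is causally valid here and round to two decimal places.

+0.12

the intensive programme is higher inside every prior employment history stratum but the standard programme is higher in aggregate. Whether to stratify depends on how prior employment history relates to the programme.
Prior employment history satisfies the back-door criterion: it is not a descendant of the programme, and it blocks the spurious path from programme to outcome. Adjusting for it (i.e., using the within-prior employment history rates) gives the causal effect.
Adjusting over the population distribution of prior employment history: 0.268·(0.797−0.687) + 0.333·(0.721−0.531) + 0.398·(0.339−0.267) = +0.122.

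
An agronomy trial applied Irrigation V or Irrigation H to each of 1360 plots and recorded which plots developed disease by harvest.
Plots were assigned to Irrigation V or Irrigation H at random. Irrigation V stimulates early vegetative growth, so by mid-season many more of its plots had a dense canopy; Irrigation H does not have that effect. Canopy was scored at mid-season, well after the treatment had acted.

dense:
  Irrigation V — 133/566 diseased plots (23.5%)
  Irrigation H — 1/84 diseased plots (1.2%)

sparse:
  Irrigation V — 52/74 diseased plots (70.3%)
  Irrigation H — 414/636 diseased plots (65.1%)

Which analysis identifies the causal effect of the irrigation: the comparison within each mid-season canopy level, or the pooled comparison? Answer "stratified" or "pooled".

Within every mid-season canopy level Irrigation H has the lower rate, yet pooled Irrigation V does — Simpson's reversal.
Mid-season canopy is downstream of the irrigation. One should not condition on a consequence of treatment, so the overall rates are the right comparison.
Pooled: Irrigation V 28.9% vs Irrigation H 57.6%; Irrigation V is lower overall.

pooled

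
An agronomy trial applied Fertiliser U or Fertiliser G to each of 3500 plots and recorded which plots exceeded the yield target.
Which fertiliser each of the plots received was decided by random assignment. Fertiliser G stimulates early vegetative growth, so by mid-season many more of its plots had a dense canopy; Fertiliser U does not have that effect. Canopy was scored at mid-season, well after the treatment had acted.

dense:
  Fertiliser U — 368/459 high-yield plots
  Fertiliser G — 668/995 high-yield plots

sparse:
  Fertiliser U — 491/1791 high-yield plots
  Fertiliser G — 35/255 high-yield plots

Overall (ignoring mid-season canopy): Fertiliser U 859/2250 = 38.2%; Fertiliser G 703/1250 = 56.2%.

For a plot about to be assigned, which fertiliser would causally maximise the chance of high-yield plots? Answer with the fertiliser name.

Fertiliser G

Mid-season canopy is downstream of the fertiliser. One should not condition on a consequence of treatment, so the overall rates are the right comparison.
Pooled: Fertiliser U 38.2% vs Fertiliser G 56.2%; Fertiliser G is higher overall.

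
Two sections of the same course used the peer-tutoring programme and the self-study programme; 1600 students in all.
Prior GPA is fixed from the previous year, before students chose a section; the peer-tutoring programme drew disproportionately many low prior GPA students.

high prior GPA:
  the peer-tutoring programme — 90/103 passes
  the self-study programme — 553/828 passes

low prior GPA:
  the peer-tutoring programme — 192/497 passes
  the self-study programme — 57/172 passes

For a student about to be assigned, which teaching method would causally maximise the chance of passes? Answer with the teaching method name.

Prior GPA band differs across teaching methods for reasons unrelated to any effect of the teaching method itself, and it separately predicts the outcome — a classic confounder. We must compare within prior GPA band levels.
Within each level — high prior GPA: 87.4% vs 66.8%; low prior GPA: 38.6% vs 33.1% — the peer-tutoring programme is higher every time.

the peer-tutoring programme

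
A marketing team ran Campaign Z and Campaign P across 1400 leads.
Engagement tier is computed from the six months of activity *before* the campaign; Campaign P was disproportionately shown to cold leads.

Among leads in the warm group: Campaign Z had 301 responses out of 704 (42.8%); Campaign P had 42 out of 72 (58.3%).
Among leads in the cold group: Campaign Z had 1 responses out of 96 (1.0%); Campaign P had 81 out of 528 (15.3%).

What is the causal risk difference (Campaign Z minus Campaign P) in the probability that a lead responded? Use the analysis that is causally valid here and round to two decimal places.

-0.15

Engagement tier satisfies the back-door criterion: it is not a descendant of the campaign, and it blocks the spurious path from campaign to outcome. Adjusting for it (i.e., using the within-engagement tier rates) gives the causal effect.
Adjusting over the population distribution of engagement tier: 0.554·(0.428−0.583) + 0.446·(0.010−0.153) = -0.150.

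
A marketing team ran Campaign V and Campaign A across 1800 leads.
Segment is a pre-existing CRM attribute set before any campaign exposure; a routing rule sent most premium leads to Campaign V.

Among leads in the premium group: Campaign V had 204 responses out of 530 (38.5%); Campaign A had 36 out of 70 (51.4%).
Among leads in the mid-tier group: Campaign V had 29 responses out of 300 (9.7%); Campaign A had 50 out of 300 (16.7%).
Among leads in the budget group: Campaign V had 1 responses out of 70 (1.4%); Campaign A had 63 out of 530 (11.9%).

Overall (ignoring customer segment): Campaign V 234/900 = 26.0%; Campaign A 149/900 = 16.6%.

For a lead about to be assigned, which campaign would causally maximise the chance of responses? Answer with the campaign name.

Campaign A

Customer segment differs across campaigns for reasons unrelated to any effect of the campaign itself, and it separately predicts the outcome — a classic confounder. We must compare within customer segment levels.
Within each level — premium: 38.5% vs 51.4%; mid-tier: 9.7% vs 16.7%; budget: 1.4% vs 11.9% — Campaign A is higher every time.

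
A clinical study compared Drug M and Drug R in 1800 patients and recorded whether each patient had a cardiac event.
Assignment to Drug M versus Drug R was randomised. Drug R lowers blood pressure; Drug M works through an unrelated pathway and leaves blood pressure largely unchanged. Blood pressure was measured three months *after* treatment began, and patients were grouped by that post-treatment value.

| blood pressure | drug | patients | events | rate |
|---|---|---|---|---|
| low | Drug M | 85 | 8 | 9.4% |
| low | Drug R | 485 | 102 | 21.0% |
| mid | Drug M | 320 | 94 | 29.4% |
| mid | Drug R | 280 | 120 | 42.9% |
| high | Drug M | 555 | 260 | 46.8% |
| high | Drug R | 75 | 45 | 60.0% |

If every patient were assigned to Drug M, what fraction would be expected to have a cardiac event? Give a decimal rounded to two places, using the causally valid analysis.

0.38

The blood pressure-specific comparison favours Drug M throughout, but the pooled figures favour Drug R. The question is whether to condition on blood pressure.
Blood pressure lies on the pathway drug → blood pressure → outcome, so adjusting for it blocks the indirect effect. For the total causal effect of drug, use the unadjusted pooled rates.
So P(outcome | do(Drug M)) is just the pooled rate for Drug M: 362/960 = 0.377.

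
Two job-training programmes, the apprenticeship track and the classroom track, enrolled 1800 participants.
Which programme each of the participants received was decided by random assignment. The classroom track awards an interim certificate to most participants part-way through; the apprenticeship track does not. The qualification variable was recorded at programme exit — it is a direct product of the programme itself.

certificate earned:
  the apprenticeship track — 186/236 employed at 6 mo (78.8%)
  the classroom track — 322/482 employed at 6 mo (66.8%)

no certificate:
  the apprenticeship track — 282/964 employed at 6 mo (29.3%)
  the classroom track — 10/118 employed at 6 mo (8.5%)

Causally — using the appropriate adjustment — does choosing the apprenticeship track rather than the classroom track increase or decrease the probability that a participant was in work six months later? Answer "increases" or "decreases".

Qualification attained during the programme is recorded after the programme and is itself shifted by it — it sits on the causal path from programme to outcome. Conditioning on a mediator would strip out part of the effect we want; the pooled comparison gives the total causal effect.
Pooled: the apprenticeship track 39.0% vs the classroom track 55.3%; the classroom track is higher overall.

decreases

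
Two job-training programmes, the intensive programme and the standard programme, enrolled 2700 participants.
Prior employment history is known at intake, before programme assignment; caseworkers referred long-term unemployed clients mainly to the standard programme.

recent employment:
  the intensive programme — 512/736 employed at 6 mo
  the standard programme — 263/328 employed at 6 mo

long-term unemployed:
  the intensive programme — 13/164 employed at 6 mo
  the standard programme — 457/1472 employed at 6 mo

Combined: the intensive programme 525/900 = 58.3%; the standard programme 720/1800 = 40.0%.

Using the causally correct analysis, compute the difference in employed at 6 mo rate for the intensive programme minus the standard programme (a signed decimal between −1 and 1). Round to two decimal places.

Within every prior employment history level the standard programme has the higher rate, yet pooled the intensive programme does — Simpson's reversal.
Since prior employment history is a pre-existing factor (not a product of the programme) and it affects the outcome on its own, it is a confounder. The stratified rates, not the pooled rate, identify the causal effect.
Adjusting over the population distribution of prior employment history: 0.394·(0.696−0.802) + 0.606·(0.079−0.310) = -0.182.

-0.18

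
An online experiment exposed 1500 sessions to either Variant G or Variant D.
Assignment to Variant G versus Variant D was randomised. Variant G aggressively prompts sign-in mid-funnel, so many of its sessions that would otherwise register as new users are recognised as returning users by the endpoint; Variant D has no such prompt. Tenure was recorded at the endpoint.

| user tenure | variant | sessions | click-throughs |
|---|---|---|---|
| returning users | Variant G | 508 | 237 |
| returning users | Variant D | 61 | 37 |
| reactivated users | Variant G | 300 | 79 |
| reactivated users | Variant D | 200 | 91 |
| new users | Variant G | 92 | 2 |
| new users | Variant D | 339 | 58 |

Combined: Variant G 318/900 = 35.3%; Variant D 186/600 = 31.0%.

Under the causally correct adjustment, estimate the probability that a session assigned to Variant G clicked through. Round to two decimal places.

0.35

The stratified and pooled comparisons disagree (Variant D wins within each user tenure; Variant G wins overall), so the answer turns on the causal role of user tenure.
User tenure is recorded after the variant and is itself shifted by it — it sits on the causal path from variant to outcome. Conditioning on a mediator would strip out part of the effect we want; the pooled comparison gives the total causal effect.
So P(outcome | do(Variant G)) is just the pooled rate for Variant G: 318/900 = 0.353.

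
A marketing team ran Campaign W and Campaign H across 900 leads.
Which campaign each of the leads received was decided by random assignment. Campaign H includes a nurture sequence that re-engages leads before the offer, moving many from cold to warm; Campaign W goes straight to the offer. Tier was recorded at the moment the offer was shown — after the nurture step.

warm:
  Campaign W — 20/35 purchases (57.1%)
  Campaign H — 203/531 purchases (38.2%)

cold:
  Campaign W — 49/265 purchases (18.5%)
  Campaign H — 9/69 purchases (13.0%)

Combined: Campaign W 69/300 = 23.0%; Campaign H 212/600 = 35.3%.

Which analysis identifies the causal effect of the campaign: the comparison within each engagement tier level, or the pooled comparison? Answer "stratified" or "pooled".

pooled

Campaign W is higher inside every engagement tier stratum but Campaign H is higher in aggregate. Whether to stratify depends on how engagement tier relates to the campaign.
Engagement tier here is a post-treatment variable shaped by the campaign; conditioning on it would introduce bias rather than remove it. The overall comparison is the causal one.
Pooled: Campaign W 23.0% vs Campaign H 35.3%; Campaign H is higher overall.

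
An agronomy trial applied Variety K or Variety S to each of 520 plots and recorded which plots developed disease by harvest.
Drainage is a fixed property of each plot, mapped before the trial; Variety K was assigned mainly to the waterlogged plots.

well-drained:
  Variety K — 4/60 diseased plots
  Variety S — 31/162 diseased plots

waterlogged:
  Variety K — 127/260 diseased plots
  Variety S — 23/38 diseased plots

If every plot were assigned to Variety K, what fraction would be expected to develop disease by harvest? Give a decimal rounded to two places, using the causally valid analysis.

0.31

Within every field drainage level Variety K has the lower rate, yet pooled Variety S does — Simpson's reversal.
Field drainage satisfies the back-door criterion: it is not a descendant of the variety, and it blocks the spurious path from variety to outcome. Adjusting for it (i.e., using the within-field drainage rates) gives the causal effect.
Standardising Variety K to the population field drainage mix: 0.427·4/60 + 0.573·127/260 = 0.308.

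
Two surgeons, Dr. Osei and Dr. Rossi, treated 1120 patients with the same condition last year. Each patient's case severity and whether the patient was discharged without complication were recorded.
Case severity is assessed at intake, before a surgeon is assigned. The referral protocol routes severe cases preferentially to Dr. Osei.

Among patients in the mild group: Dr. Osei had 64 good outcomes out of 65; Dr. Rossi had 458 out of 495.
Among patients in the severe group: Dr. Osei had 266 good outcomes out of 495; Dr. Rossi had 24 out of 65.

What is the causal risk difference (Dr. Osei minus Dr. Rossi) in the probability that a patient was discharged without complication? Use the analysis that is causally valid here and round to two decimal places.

+0.11

Case severity is set before the surgeon has any effect — it is not caused by the surgeon — and it independently drives the outcome. That makes it a confounder, so the causal comparison is within case severity levels.
Adjusting over the population distribution of case severity: 0.500·(0.985−0.925) + 0.500·(0.537−0.369) = +0.114.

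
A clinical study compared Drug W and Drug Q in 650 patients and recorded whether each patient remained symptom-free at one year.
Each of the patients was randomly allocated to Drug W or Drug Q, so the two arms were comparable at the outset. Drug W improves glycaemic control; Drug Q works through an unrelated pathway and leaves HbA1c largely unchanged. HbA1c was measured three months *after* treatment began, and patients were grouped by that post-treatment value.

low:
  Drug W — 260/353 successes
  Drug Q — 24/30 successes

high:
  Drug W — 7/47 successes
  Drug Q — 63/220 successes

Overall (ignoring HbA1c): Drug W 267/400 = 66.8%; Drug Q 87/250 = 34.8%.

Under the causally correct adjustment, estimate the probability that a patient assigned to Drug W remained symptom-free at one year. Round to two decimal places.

HbA1c lies on the pathway drug → HbA1c → outcome, so adjusting for it blocks the indirect effect. For the total causal effect of drug, use the unadjusted pooled rates.
So P(outcome | do(Drug W)) is just the pooled rate for Drug W: 267/400 = 0.667.

0.67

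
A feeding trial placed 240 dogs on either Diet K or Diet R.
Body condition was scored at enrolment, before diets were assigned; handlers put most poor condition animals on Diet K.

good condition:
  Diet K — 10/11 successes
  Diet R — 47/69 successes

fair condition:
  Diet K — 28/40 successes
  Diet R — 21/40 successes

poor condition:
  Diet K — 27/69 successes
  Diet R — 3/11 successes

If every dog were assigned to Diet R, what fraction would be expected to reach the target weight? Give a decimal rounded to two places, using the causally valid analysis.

0.49

Since starting body condition is a pre-existing factor (not a product of the diet) and it affects the outcome on its own, it is a confounder. The stratified rates, not the pooled rate, identify the causal effect.
Standardising Diet R to the population starting body condition mix: 0.333·47/69 + 0.333·21/40 + 0.333·3/11 = 0.493.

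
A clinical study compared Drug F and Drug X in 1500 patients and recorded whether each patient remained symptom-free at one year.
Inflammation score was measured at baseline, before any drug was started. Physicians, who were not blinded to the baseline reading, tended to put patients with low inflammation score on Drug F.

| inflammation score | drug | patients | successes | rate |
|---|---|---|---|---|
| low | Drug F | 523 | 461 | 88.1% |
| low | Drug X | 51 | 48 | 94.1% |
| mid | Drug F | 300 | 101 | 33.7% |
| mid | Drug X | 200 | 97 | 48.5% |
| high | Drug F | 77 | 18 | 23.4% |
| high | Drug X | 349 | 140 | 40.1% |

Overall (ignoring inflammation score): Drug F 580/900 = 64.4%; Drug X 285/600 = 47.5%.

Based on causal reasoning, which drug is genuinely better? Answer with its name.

Drug X

Within every inflammation score level Drug X has the higher rate, yet pooled Drug F does — Simpson's reversal.
Inflammation score is set before the drug has any effect — it is not caused by the drug — and it independently drives the outcome. That makes it a confounder, so the causal comparison is within inflammation score levels.
Within each level — low: 88.1% vs 94.1%; mid: 33.7% vs 48.5%; high: 23.4% vs 40.1% — Drug X is higher every time.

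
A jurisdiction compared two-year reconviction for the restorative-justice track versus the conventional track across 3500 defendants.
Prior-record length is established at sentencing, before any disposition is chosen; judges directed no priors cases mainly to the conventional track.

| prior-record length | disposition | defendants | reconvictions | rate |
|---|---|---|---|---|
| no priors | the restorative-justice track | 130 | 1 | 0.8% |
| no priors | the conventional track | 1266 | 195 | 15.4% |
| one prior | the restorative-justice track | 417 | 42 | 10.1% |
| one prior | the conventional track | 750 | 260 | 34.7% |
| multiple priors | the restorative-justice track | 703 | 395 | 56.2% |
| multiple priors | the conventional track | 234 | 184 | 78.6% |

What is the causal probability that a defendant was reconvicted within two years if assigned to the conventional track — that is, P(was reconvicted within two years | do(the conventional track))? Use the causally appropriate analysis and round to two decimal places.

0.39

Within every prior-record length level the restorative-justice track has the lower rate, yet pooled the conventional track does — Simpson's reversal.
Prior-record length differs across dispositions for reasons unrelated to any effect of the disposition itself, and it separately predicts the outcome — a classic confounder. We must compare within prior-record length levels.
Standardising the conventional track to the population prior-record length mix: 0.399·195/1266 + 0.333·260/750 + 0.268·184/234 = 0.388.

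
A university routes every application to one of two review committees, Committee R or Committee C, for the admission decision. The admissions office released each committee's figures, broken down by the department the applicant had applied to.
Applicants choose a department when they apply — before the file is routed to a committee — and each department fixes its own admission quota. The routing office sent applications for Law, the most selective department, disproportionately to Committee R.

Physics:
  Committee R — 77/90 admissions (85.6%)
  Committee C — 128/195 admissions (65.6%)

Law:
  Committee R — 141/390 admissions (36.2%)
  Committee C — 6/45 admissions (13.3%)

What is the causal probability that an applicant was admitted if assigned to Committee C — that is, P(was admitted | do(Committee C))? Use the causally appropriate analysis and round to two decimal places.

0.34

Department satisfies the back-door criterion: it is not a descendant of the review committee, and it blocks the spurious path from review committee to outcome. Adjusting for it (i.e., using the within-department rates) gives the causal effect.
Standardising Committee C to the population department mix: 0.396·128/195 + 0.604·6/45 = 0.340.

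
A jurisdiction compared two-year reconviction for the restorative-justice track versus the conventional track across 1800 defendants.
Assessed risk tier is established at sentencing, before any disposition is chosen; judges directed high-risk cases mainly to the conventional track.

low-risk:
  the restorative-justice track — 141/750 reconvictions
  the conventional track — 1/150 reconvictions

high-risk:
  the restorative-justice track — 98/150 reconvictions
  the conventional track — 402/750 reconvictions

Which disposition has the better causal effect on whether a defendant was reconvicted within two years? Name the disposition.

the conventional track

the conventional track is lower inside every assessed risk tier stratum but the restorative-justice track is lower in aggregate. Whether to stratify depends on how assessed risk tier relates to the disposition.
Assessed risk tier is set before the disposition has any effect — it is not caused by the disposition — and it independently drives the outcome. That makes it a confounder, so the causal comparison is within assessed risk tier levels.
Within each level — low-risk: 18.8% vs 0.7%; high-risk: 65.3% vs 53.6% — the conventional track is lower every time.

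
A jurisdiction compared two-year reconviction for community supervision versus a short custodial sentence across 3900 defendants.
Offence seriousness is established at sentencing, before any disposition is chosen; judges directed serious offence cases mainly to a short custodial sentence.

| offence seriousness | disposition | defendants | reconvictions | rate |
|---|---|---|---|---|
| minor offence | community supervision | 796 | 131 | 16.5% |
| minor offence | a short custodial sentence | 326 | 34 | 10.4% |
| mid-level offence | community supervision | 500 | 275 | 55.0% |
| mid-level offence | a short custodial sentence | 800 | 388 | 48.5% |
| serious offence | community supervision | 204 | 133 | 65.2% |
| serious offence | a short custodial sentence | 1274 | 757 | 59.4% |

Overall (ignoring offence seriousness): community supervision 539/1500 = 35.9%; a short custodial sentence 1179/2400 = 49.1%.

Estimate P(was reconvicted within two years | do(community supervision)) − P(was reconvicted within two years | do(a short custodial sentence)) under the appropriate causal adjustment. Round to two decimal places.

+0.06

Offence seriousness satisfies the back-door criterion: it is not a descendant of the disposition, and it blocks the spurious path from disposition to outcome. Adjusting for it (i.e., using the within-offence seriousness rates) gives the causal effect.
Adjusting over the population distribution of offence seriousness: 0.288·(0.165−0.104) + 0.333·(0.550−0.485) + 0.379·(0.652−0.594) = +0.061.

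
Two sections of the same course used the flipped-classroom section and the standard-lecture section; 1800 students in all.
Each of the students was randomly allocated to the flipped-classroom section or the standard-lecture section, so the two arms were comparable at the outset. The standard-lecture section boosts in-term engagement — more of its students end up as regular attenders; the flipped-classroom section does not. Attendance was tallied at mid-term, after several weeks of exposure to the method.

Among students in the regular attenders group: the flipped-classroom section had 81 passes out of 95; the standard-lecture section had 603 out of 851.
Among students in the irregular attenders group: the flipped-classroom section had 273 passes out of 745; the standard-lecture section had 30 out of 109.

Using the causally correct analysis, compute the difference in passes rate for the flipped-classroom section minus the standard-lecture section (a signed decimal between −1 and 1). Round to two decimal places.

-0.24

Mid-term attendance lies on the pathway teaching method → mid-term attendance → outcome, so adjusting for it blocks the indirect effect. For the total causal effect of teaching method, use the unadjusted pooled rates.
The causal difference is the pooled difference: 0.421 − 0.659 = -0.238.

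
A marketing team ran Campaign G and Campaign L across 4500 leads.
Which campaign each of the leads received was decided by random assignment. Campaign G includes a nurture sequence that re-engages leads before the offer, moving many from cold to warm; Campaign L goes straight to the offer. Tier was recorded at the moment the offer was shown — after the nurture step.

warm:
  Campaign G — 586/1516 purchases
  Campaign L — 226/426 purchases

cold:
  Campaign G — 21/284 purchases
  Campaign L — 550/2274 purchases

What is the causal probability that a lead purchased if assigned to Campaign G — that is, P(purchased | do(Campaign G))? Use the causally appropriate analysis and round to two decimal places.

0.34

Stratifying would compare campaigns among leads the campaigns themselves sorted into engagement tier groups — a form of selection on an intermediate. The unconditioned pooled rates give the total causal effect.
So P(outcome | do(Campaign G)) is just the pooled rate for Campaign G: 607/1800 = 0.337.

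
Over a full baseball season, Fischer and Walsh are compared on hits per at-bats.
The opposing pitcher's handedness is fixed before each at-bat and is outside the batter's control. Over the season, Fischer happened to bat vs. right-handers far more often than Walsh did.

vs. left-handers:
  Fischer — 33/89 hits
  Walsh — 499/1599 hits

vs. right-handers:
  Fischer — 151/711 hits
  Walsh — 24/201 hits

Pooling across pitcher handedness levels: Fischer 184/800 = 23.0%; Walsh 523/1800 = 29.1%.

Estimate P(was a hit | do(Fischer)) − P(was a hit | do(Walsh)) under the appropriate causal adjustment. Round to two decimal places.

+0.07

The stratified and pooled comparisons disagree (Fischer wins within each pitcher handedness; Walsh wins overall), so the answer turns on the causal role of pitcher handedness.
The imbalance in pitcher handedness arose from how at-bats were allocated, not from anything the player did; and pitcher handedness independently affects the outcome. The pooled gap is confounded — condition on pitcher handedness.
Adjusting over the population distribution of pitcher handedness: 0.649·(0.371−0.312) + 0.351·(0.212−0.119) = +0.071.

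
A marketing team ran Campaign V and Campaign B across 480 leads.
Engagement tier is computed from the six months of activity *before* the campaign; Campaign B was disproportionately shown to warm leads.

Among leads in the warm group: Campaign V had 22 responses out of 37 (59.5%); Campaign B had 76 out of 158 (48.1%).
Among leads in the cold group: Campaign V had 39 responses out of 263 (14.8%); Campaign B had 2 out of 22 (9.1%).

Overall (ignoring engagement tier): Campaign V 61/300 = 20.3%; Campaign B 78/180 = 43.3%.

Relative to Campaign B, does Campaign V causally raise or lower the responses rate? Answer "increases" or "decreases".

increases

Engagement tier satisfies the back-door criterion: it is not a descendant of the campaign, and it blocks the spurious path from campaign to outcome. Adjusting for it (i.e., using the within-engagement tier rates) gives the causal effect.
Within each level — warm: 59.5% vs 48.1%; cold: 14.8% vs 9.1% — Campaign V is higher every time.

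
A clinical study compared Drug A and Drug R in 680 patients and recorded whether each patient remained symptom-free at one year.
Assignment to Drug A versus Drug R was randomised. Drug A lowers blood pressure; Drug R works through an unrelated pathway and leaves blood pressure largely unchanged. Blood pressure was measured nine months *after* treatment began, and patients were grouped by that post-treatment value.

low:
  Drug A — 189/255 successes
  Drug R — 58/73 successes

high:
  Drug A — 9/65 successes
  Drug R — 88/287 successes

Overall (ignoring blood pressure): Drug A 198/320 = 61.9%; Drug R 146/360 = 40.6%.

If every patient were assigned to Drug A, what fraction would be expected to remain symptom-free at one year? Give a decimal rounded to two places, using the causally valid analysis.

0.62

Within every blood pressure level Drug R has the higher rate, yet pooled Drug A does — Simpson's reversal.
Because the drug influences blood pressure, blood pressure is a post-treatment mediator, not a confounder. Stratifying on it would bias the estimate; the causal effect is the crude pooled difference.
So P(outcome | do(Drug A)) is just the pooled rate for Drug A: 198/320 = 0.619.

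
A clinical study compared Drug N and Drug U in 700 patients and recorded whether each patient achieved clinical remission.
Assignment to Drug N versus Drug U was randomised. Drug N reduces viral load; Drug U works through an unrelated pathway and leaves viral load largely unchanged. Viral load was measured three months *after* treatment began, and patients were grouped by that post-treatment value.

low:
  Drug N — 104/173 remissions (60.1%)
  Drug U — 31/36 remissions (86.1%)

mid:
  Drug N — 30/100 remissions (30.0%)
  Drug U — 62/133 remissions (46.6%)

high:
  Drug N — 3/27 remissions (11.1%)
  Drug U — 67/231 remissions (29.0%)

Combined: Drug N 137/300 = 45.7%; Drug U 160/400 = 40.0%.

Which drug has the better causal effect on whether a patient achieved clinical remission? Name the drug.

Drug N

The stratified and pooled comparisons disagree (Drug U wins within each viral load; Drug N wins overall), so the answer turns on the causal role of viral load.
Because the drug influences viral load, viral load is a post-treatment mediator, not a confounder. Stratifying on it would bias the estimate; the causal effect is the crude pooled difference.
Pooled: Drug N 45.7% vs Drug U 40.0%; Drug N is higher overall.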